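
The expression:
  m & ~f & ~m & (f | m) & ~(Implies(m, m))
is never true.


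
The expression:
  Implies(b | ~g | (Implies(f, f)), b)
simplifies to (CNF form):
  b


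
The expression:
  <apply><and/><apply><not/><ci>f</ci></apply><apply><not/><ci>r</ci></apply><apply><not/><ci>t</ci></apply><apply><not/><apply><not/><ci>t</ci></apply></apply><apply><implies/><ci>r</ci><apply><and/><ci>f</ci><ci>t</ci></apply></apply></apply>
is never true.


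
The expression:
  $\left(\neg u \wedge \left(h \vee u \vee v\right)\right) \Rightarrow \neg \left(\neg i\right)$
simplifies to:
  $i \vee u \vee \left(\neg h \wedge \neg v\right)$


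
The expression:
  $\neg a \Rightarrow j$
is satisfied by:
  {a: True, j: True}
  {a: True, j: False}
  {j: True, a: False}


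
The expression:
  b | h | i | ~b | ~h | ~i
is always true.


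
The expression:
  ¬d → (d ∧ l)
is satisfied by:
  {d: True}


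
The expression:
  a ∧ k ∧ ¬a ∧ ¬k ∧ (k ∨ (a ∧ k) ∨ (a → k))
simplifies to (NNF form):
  False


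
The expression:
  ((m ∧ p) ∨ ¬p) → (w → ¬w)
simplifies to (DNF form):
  (p ∧ ¬m) ∨ ¬w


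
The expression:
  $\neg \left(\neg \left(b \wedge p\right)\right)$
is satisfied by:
  {p: True, b: True}


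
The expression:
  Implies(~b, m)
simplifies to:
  b | m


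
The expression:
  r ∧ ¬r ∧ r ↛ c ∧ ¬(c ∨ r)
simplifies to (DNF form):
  False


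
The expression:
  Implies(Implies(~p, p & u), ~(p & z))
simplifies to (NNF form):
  ~p | ~z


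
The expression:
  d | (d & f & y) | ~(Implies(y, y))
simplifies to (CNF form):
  d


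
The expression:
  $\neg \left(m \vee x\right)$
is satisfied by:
  {x: False, m: False}


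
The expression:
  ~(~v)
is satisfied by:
  {v: True}


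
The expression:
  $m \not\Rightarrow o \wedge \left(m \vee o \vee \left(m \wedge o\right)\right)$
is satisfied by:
  {m: True, o: False}


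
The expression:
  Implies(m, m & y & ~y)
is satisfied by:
  {m: False}


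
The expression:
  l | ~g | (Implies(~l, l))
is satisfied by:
  {l: True, g: False}
  {g: False, l: False}
  {g: True, l: True}


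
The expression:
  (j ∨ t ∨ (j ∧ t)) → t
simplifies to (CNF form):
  t ∨ ¬j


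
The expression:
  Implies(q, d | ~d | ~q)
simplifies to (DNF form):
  True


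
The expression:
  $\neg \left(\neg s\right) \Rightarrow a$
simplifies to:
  $a \vee \neg s$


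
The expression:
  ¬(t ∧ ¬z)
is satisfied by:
  {z: True, t: False}
  {t: False, z: False}
  {t: True, z: True}


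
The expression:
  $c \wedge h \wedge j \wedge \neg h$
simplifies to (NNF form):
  $\text{False}$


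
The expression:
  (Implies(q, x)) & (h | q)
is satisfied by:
  {x: True, h: True, q: False}
  {h: True, q: False, x: False}
  {x: True, h: True, q: True}
  {x: True, q: True, h: False}


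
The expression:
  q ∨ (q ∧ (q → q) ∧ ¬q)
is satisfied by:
  {q: True}


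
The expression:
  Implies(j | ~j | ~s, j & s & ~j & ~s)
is never true.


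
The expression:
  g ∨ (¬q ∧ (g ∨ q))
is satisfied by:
  {g: True}


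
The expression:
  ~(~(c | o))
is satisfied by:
  {o: True, c: True}
  {o: True, c: False}
  {c: True, o: False}


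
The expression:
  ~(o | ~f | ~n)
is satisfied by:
  {f: True, n: True, o: False}


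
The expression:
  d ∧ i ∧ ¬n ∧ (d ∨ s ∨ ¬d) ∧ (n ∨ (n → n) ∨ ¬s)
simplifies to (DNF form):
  d ∧ i ∧ ¬n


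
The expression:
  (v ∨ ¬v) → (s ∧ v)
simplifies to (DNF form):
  s ∧ v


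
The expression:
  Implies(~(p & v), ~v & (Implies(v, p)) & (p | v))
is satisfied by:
  {p: True}


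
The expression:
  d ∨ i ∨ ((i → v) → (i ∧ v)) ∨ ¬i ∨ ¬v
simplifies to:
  True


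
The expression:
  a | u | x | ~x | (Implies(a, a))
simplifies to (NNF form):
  True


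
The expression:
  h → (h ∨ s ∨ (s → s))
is always true.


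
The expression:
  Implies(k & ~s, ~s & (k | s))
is always true.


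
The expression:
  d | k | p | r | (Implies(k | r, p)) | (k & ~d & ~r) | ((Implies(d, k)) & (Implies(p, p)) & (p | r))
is always true.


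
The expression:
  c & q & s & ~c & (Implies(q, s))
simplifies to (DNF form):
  False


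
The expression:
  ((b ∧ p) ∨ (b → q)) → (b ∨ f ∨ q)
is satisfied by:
  {b: True, q: True, f: True}
  {b: True, q: True, f: False}
  {b: True, f: True, q: False}
  {b: True, f: False, q: False}
  {q: True, f: True, b: False}
  {q: True, f: False, b: False}
  {f: True, q: False, b: False}


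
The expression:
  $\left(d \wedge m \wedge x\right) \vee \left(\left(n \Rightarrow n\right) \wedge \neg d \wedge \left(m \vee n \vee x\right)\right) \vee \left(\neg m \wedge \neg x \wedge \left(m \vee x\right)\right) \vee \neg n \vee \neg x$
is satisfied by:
  {m: True, x: False, d: False, n: False}
  {n: False, x: False, m: False, d: False}
  {n: True, m: True, x: False, d: False}
  {n: True, x: False, m: False, d: False}
  {d: True, m: True, n: False, x: False}
  {d: True, n: False, x: False, m: False}
  {d: True, n: True, m: True, x: False}
  {d: True, n: True, x: False, m: False}
  {m: True, x: True, d: False, n: False}
  {x: True, d: False, m: False, n: False}
  {n: True, x: True, m: True, d: False}
  {n: True, x: True, d: False, m: False}
  {m: True, x: True, d: True, n: False}
  {x: True, d: True, n: False, m: False}
  {n: True, x: True, d: True, m: True}


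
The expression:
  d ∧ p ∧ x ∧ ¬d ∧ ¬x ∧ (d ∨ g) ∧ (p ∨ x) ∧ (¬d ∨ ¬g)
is never true.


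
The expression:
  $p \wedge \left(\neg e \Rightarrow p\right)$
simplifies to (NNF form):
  $p$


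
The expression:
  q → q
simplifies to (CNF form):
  True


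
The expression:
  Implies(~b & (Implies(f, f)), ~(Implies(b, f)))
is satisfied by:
  {b: True}


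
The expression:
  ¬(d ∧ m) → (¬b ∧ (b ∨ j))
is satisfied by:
  {d: True, j: True, m: True, b: False}
  {d: True, j: True, m: False, b: False}
  {d: True, m: True, j: False, b: False}
  {j: True, m: True, d: False, b: False}
  {j: True, d: False, m: False, b: False}
  {b: True, d: True, j: True, m: True}
  {b: True, d: True, m: True, j: False}


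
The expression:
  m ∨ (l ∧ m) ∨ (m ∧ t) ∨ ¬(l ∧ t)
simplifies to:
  m ∨ ¬l ∨ ¬t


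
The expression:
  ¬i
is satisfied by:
  {i: False}


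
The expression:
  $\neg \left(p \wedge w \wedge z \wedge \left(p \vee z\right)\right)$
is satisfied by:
  {p: False, z: False, w: False}
  {w: True, p: False, z: False}
  {z: True, p: False, w: False}
  {w: True, z: True, p: False}
  {p: True, w: False, z: False}
  {w: True, p: True, z: False}
  {z: True, p: True, w: False}


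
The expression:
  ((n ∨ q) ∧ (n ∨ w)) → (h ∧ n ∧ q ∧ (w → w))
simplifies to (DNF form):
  (¬n ∧ ¬q) ∨ (¬n ∧ ¬w) ∨ (h ∧ n ∧ q)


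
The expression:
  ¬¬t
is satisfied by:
  {t: True}


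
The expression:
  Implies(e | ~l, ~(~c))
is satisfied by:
  {c: True, l: True, e: False}
  {c: True, l: False, e: False}
  {c: True, e: True, l: True}
  {c: True, e: True, l: False}
  {l: True, e: False, c: False}


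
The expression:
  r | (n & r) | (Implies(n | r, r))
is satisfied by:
  {r: True, n: False}
  {n: False, r: False}
  {n: True, r: True}


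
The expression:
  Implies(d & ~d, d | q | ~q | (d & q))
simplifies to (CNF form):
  True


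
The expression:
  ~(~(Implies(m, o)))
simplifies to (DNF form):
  o | ~m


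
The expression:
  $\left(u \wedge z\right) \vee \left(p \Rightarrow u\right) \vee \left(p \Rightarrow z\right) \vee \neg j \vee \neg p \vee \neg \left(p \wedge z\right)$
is always true.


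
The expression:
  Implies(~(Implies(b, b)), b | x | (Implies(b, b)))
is always true.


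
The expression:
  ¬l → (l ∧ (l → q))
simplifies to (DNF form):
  l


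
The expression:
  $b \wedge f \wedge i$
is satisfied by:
  {i: True, b: True, f: True}


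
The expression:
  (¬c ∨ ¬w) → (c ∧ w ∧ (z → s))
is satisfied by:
  {c: True, w: True}


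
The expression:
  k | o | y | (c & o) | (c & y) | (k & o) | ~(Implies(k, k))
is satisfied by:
  {y: True, o: True, k: True}
  {y: True, o: True, k: False}
  {y: True, k: True, o: False}
  {y: True, k: False, o: False}
  {o: True, k: True, y: False}
  {o: True, k: False, y: False}
  {k: True, o: False, y: False}


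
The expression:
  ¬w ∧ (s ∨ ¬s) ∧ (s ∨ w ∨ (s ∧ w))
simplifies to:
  s ∧ ¬w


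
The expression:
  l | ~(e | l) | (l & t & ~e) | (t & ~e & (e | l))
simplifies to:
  l | ~e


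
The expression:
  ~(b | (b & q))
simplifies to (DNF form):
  ~b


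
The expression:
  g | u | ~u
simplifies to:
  True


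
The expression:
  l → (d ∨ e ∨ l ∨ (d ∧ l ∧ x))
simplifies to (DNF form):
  True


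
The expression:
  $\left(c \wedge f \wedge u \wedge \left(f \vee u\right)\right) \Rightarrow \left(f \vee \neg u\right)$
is always true.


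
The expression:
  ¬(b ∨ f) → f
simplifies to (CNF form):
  b ∨ f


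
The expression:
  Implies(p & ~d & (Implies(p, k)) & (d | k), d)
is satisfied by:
  {d: True, p: False, k: False}
  {p: False, k: False, d: False}
  {d: True, k: True, p: False}
  {k: True, p: False, d: False}
  {d: True, p: True, k: False}
  {p: True, d: False, k: False}
  {d: True, k: True, p: True}


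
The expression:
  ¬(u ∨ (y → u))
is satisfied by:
  {y: True, u: False}


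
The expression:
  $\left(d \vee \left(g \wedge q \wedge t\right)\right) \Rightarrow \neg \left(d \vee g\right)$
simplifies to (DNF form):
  $\left(\neg d \wedge \neg g\right) \vee \left(\neg d \wedge \neg q\right) \vee \left(\neg d \wedge \neg t\right)$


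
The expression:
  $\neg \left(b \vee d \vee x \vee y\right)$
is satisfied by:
  {x: False, d: False, y: False, b: False}


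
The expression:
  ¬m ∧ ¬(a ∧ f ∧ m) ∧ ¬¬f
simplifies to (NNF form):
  f ∧ ¬m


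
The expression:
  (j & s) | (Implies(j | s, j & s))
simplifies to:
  (j & s) | (~j & ~s)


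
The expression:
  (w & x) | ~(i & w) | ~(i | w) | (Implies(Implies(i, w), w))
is always true.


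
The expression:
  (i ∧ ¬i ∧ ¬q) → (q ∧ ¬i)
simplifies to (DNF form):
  True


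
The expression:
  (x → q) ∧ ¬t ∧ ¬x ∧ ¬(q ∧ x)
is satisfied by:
  {x: False, t: False}


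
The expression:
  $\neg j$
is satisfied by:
  {j: False}


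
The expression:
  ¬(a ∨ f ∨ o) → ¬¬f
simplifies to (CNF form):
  a ∨ f ∨ o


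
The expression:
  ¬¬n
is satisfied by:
  {n: True}


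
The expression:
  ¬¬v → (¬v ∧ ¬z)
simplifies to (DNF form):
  ¬v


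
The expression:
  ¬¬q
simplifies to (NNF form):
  q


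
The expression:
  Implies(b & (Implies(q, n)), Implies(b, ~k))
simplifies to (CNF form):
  (q | ~b | ~k) & (~b | ~k | ~n)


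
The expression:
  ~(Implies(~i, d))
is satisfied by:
  {d: False, i: False}


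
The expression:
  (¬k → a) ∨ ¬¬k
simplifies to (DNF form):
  a ∨ k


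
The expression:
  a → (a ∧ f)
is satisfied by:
  {f: True, a: False}
  {a: False, f: False}
  {a: True, f: True}


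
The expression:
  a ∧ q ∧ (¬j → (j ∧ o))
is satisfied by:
  {a: True, j: True, q: True}


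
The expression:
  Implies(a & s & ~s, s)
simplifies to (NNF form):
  True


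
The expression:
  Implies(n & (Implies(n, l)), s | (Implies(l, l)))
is always true.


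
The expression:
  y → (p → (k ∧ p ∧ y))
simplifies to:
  k ∨ ¬p ∨ ¬y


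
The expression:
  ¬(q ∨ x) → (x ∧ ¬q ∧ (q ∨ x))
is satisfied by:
  {x: True, q: True}
  {x: True, q: False}
  {q: True, x: False}


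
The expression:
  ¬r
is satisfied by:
  {r: False}


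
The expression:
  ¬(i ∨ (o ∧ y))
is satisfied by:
  {i: False, o: False, y: False}
  {y: True, i: False, o: False}
  {o: True, i: False, y: False}


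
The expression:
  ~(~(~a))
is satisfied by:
  {a: False}


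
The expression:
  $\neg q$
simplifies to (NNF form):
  $\neg q$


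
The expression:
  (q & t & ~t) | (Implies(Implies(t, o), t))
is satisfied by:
  {t: True}


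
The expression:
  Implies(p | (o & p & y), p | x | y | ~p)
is always true.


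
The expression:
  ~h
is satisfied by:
  {h: False}


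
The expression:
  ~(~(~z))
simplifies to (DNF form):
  ~z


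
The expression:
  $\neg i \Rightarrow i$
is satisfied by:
  {i: True}


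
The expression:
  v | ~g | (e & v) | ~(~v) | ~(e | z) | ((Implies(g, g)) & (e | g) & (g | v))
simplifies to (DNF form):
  True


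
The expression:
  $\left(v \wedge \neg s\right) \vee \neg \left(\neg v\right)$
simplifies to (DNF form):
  $v$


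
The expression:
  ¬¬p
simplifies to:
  p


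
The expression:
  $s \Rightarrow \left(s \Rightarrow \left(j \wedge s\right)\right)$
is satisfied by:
  {j: True, s: False}
  {s: False, j: False}
  {s: True, j: True}


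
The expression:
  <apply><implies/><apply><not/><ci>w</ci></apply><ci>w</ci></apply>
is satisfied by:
  {w: True}


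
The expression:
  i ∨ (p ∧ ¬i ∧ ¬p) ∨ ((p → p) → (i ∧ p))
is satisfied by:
  {i: True}


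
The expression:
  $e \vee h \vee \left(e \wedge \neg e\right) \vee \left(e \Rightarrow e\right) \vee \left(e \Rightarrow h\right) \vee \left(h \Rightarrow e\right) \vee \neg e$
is always true.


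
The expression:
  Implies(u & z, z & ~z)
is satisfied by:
  {u: False, z: False}
  {z: True, u: False}
  {u: True, z: False}


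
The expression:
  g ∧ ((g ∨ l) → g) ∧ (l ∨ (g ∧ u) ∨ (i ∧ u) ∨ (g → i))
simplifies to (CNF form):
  g ∧ (i ∨ l ∨ u)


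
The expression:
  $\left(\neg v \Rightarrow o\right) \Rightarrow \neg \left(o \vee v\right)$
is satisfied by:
  {v: False, o: False}


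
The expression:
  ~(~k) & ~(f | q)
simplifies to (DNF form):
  k & ~f & ~q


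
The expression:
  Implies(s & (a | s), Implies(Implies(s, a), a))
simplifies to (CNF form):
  True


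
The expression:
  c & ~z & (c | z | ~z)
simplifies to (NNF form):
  c & ~z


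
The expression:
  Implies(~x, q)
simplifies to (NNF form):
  q | x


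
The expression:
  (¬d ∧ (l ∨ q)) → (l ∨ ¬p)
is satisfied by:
  {d: True, l: True, p: False, q: False}
  {d: True, p: False, l: False, q: False}
  {l: True, d: False, p: False, q: False}
  {d: False, p: False, l: False, q: False}
  {q: True, d: True, l: True, p: False}
  {q: True, d: True, p: False, l: False}
  {q: True, l: True, d: False, p: False}
  {q: True, d: False, p: False, l: False}
  {d: True, p: True, l: True, q: False}
  {d: True, p: True, q: False, l: False}
  {p: True, l: True, q: False, d: False}
  {p: True, q: False, l: False, d: False}
  {d: True, p: True, q: True, l: True}
  {d: True, p: True, q: True, l: False}
  {p: True, q: True, l: True, d: False}


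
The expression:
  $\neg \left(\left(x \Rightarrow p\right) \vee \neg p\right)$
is never true.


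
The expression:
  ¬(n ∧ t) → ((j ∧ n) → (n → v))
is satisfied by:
  {t: True, v: True, n: False, j: False}
  {t: True, v: False, n: False, j: False}
  {v: True, j: False, t: False, n: False}
  {j: False, v: False, t: False, n: False}
  {j: True, t: True, v: True, n: False}
  {j: True, t: True, v: False, n: False}
  {j: True, v: True, t: False, n: False}
  {j: True, v: False, t: False, n: False}
  {n: True, t: True, v: True, j: False}
  {n: True, t: True, v: False, j: False}
  {n: True, v: True, t: False, j: False}
  {n: True, v: False, t: False, j: False}
  {j: True, n: True, t: True, v: True}
  {j: True, n: True, t: True, v: False}
  {j: True, n: True, v: True, t: False}


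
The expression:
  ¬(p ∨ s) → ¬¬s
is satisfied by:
  {p: True, s: True}
  {p: True, s: False}
  {s: True, p: False}


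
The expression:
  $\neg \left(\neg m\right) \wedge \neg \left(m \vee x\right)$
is never true.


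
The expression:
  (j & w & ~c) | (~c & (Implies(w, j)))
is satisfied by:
  {j: True, w: False, c: False}
  {w: False, c: False, j: False}
  {j: True, w: True, c: False}


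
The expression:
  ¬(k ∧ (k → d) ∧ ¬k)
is always true.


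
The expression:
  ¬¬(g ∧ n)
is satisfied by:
  {g: True, n: True}


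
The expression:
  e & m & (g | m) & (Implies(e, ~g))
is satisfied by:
  {m: True, e: True, g: False}


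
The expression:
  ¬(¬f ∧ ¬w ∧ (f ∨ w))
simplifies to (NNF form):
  True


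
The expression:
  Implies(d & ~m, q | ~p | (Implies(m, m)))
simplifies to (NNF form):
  True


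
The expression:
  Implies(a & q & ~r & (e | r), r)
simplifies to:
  r | ~a | ~e | ~q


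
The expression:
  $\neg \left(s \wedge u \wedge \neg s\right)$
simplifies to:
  $\text{True}$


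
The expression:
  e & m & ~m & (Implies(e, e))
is never true.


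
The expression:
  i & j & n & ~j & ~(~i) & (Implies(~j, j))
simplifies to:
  False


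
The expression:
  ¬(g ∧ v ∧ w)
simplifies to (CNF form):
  ¬g ∨ ¬v ∨ ¬w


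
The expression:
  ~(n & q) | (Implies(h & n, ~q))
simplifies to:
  ~h | ~n | ~q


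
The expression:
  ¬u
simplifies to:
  ¬u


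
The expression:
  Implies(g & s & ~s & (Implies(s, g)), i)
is always true.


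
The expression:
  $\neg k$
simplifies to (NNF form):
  $\neg k$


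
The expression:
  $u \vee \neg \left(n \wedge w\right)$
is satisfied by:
  {u: True, w: False, n: False}
  {w: False, n: False, u: False}
  {n: True, u: True, w: False}
  {n: True, w: False, u: False}
  {u: True, w: True, n: False}
  {w: True, u: False, n: False}
  {n: True, w: True, u: True}


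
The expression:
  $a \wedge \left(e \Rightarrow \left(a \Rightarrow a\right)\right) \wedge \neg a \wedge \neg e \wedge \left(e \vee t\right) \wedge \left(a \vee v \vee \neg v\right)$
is never true.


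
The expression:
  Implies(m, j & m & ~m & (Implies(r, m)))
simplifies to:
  ~m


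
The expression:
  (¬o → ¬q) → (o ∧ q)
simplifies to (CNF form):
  q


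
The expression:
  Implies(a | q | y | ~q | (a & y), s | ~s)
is always true.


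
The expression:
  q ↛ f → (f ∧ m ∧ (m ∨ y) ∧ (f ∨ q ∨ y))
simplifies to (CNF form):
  f ∨ ¬q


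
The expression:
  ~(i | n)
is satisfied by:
  {n: False, i: False}


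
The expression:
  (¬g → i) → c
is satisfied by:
  {c: True, g: False, i: False}
  {i: True, c: True, g: False}
  {c: True, g: True, i: False}
  {i: True, c: True, g: True}
  {i: False, g: False, c: False}


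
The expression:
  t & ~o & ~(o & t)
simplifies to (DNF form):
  t & ~o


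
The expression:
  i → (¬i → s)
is always true.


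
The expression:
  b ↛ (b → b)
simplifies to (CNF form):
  False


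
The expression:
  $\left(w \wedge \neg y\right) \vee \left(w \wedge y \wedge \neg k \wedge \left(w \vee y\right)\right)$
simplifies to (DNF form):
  $\left(w \wedge \neg k\right) \vee \left(w \wedge \neg y\right)$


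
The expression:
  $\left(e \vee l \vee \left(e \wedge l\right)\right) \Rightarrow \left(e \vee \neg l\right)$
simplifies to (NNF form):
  $e \vee \neg l$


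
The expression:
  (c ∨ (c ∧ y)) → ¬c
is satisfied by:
  {c: False}


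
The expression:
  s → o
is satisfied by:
  {o: True, s: False}
  {s: False, o: False}
  {s: True, o: True}


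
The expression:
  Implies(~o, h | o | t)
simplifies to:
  h | o | t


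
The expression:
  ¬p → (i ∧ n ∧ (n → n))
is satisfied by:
  {n: True, p: True, i: True}
  {n: True, p: True, i: False}
  {p: True, i: True, n: False}
  {p: True, i: False, n: False}
  {n: True, i: True, p: False}


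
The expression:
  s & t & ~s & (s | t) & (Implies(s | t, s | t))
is never true.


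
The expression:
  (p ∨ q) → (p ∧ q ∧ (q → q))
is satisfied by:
  {p: False, q: False}
  {q: True, p: True}


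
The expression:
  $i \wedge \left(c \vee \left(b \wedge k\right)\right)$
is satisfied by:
  {b: True, c: True, k: True, i: True}
  {b: True, c: True, i: True, k: False}
  {c: True, k: True, i: True, b: False}
  {c: True, i: True, k: False, b: False}
  {b: True, k: True, i: True, c: False}


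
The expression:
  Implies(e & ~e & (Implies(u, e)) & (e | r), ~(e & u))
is always true.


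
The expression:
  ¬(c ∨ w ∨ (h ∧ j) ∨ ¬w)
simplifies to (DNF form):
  False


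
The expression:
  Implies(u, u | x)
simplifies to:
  True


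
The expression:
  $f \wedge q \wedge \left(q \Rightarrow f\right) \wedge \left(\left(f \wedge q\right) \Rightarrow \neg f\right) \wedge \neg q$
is never true.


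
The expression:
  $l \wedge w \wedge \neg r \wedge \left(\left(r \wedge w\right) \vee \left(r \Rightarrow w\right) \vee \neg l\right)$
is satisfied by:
  {w: True, l: True, r: False}


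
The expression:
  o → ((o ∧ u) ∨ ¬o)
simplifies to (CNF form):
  u ∨ ¬o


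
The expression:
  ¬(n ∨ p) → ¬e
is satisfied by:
  {n: True, p: True, e: False}
  {n: True, e: False, p: False}
  {p: True, e: False, n: False}
  {p: False, e: False, n: False}
  {n: True, p: True, e: True}
  {n: True, e: True, p: False}
  {p: True, e: True, n: False}


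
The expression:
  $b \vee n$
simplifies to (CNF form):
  $b \vee n$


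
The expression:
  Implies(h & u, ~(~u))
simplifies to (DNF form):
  True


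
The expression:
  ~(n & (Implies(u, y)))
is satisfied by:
  {u: True, y: False, n: False}
  {y: False, n: False, u: False}
  {u: True, y: True, n: False}
  {y: True, u: False, n: False}
  {n: True, u: True, y: False}


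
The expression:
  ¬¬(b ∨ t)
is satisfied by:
  {b: True, t: True}
  {b: True, t: False}
  {t: True, b: False}


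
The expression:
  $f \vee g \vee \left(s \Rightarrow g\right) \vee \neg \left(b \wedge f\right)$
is always true.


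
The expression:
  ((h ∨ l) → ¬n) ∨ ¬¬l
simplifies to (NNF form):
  l ∨ ¬h ∨ ¬n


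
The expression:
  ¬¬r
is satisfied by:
  {r: True}


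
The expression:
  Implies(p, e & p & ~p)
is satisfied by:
  {p: False}


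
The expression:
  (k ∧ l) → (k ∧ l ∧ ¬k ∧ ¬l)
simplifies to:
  ¬k ∨ ¬l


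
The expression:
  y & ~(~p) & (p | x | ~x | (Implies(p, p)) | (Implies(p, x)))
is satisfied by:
  {p: True, y: True}


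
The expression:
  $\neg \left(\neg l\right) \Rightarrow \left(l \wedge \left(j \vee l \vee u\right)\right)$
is always true.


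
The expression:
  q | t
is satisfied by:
  {t: True, q: True}
  {t: True, q: False}
  {q: True, t: False}


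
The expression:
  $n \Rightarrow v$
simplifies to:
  $v \vee \neg n$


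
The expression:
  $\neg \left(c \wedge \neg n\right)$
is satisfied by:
  {n: True, c: False}
  {c: False, n: False}
  {c: True, n: True}


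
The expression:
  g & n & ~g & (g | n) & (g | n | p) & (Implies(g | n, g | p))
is never true.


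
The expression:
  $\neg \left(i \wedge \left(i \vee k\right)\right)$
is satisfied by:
  {i: False}


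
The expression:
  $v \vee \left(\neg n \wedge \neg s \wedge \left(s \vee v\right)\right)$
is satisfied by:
  {v: True}


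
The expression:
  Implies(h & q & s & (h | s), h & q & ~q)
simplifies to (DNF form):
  ~h | ~q | ~s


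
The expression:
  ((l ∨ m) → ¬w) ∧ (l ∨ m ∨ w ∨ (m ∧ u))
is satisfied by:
  {l: True, m: True, w: False}
  {l: True, m: False, w: False}
  {m: True, l: False, w: False}
  {w: True, l: False, m: False}


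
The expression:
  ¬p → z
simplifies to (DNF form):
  p ∨ z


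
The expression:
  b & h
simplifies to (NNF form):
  b & h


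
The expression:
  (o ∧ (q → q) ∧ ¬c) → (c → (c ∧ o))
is always true.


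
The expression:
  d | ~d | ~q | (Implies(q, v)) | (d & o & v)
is always true.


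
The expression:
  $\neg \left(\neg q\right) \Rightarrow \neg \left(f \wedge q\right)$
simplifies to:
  $\neg f \vee \neg q$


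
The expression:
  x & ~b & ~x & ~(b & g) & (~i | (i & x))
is never true.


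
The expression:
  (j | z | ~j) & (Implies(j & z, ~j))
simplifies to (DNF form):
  ~j | ~z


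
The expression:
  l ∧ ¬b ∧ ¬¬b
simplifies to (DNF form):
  False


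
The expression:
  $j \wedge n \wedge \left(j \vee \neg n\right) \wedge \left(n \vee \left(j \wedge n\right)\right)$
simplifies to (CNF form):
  $j \wedge n$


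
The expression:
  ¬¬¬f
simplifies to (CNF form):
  ¬f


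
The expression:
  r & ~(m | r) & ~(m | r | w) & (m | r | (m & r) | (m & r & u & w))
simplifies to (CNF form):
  False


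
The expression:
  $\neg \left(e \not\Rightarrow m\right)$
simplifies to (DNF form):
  $m \vee \neg e$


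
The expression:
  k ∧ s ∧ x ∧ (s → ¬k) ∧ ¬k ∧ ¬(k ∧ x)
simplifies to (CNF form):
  False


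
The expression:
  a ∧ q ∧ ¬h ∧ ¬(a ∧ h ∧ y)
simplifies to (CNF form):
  a ∧ q ∧ ¬h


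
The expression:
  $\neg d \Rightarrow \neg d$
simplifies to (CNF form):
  $\text{True}$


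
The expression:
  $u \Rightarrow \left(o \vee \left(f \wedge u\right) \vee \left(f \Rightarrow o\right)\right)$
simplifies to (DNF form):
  $\text{True}$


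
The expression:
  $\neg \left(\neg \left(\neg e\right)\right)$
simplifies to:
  $\neg e$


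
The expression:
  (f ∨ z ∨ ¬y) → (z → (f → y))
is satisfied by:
  {y: True, z: False, f: False}
  {z: False, f: False, y: False}
  {f: True, y: True, z: False}
  {f: True, z: False, y: False}
  {y: True, z: True, f: False}
  {z: True, y: False, f: False}
  {f: True, z: True, y: True}


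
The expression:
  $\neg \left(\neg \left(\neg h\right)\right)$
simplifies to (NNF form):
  $\neg h$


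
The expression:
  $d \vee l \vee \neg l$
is always true.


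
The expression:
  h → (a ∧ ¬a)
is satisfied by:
  {h: False}


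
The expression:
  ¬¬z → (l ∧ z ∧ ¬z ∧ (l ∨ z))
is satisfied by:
  {z: False}


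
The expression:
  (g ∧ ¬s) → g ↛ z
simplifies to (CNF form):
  s ∨ ¬g ∨ ¬z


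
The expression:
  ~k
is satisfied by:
  {k: False}


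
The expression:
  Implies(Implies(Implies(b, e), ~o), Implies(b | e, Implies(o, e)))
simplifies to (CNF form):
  e | ~b | ~o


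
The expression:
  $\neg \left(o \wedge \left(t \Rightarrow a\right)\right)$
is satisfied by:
  {t: True, a: False, o: False}
  {a: False, o: False, t: False}
  {t: True, a: True, o: False}
  {a: True, t: False, o: False}
  {o: True, t: True, a: False}


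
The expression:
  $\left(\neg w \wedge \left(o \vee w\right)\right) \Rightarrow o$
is always true.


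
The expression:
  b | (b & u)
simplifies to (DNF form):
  b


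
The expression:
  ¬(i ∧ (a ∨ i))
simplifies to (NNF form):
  ¬i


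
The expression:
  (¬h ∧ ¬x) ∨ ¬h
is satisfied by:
  {h: False}


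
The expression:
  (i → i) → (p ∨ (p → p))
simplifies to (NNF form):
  True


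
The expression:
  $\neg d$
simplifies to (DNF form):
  $\neg d$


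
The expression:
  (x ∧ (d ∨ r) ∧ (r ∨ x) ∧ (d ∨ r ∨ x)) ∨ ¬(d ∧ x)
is always true.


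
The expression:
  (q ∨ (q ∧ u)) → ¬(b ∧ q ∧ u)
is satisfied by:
  {u: False, q: False, b: False}
  {b: True, u: False, q: False}
  {q: True, u: False, b: False}
  {b: True, q: True, u: False}
  {u: True, b: False, q: False}
  {b: True, u: True, q: False}
  {q: True, u: True, b: False}


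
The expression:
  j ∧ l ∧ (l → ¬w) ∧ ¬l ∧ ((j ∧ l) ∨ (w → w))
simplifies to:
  False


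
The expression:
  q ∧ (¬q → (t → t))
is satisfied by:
  {q: True}


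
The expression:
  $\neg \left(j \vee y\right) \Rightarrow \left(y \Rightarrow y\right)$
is always true.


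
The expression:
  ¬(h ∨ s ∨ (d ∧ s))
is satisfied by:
  {h: False, s: False}


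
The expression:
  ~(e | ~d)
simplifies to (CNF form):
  d & ~e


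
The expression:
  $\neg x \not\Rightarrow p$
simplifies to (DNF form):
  $\neg p \wedge \neg x$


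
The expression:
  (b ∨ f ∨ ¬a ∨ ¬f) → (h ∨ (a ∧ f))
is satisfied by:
  {a: True, h: True, f: True}
  {a: True, h: True, f: False}
  {h: True, f: True, a: False}
  {h: True, f: False, a: False}
  {a: True, f: True, h: False}


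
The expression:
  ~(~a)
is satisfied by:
  {a: True}


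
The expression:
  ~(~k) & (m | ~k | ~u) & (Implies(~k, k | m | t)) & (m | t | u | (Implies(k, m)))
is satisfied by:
  {m: True, t: True, k: True, u: False}
  {m: True, k: True, t: False, u: False}
  {m: True, u: True, t: True, k: True}
  {m: True, u: True, k: True, t: False}
  {t: True, k: True, u: False, m: False}


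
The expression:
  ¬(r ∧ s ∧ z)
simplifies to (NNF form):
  ¬r ∨ ¬s ∨ ¬z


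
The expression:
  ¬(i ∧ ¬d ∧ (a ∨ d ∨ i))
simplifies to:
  d ∨ ¬i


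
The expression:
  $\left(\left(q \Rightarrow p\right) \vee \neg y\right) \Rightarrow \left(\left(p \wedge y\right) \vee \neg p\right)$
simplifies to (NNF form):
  $y \vee \neg p$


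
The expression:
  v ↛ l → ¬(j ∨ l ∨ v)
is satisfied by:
  {l: True, v: False}
  {v: False, l: False}
  {v: True, l: True}


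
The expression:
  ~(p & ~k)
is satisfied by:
  {k: True, p: False}
  {p: False, k: False}
  {p: True, k: True}


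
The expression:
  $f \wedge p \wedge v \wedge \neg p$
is never true.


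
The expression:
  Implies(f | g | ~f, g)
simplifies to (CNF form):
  g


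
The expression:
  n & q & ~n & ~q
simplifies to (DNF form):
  False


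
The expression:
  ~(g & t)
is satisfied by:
  {g: False, t: False}
  {t: True, g: False}
  {g: True, t: False}


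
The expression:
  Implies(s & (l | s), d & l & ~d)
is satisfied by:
  {s: False}


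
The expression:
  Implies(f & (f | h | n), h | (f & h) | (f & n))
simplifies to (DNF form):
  h | n | ~f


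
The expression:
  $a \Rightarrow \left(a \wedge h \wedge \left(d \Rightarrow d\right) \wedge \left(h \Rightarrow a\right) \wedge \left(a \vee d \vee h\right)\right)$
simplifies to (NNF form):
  $h \vee \neg a$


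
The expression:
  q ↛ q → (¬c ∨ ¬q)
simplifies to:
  True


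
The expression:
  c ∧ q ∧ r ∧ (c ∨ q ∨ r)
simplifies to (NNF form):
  c ∧ q ∧ r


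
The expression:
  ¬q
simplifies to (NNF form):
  ¬q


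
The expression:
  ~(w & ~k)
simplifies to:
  k | ~w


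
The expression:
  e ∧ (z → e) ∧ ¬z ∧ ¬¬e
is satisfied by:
  {e: True, z: False}


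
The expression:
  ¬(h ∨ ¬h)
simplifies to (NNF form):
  False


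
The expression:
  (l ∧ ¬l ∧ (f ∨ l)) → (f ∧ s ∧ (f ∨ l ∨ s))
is always true.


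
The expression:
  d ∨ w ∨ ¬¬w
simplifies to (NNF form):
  d ∨ w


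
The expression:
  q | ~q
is always true.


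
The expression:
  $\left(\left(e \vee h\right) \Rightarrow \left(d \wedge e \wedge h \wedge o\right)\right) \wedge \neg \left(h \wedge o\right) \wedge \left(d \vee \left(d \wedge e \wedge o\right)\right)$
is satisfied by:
  {d: True, e: False, h: False}


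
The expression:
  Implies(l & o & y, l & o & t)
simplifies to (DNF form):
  t | ~l | ~o | ~y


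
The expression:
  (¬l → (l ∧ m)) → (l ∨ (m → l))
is always true.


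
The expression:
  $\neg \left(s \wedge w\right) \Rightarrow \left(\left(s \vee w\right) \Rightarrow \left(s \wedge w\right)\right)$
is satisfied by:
  {s: False, w: False}
  {w: True, s: True}


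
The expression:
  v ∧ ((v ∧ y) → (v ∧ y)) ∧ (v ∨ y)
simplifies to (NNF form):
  v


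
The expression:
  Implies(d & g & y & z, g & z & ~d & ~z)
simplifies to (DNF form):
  ~d | ~g | ~y | ~z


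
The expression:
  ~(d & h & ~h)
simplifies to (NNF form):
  True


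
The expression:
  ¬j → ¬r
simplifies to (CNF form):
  j ∨ ¬r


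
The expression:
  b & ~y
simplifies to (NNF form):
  b & ~y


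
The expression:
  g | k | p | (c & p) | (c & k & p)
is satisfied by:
  {k: True, g: True, p: True}
  {k: True, g: True, p: False}
  {k: True, p: True, g: False}
  {k: True, p: False, g: False}
  {g: True, p: True, k: False}
  {g: True, p: False, k: False}
  {p: True, g: False, k: False}


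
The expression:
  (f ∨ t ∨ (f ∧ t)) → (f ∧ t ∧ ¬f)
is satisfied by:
  {t: False, f: False}


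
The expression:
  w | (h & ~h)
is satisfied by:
  {w: True}


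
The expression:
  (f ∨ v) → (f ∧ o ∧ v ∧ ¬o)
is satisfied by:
  {v: False, f: False}


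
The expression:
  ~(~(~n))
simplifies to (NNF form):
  ~n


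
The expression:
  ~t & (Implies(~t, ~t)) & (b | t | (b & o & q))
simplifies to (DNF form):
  b & ~t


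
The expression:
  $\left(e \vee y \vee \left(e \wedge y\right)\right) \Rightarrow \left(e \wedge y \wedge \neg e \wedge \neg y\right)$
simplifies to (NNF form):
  $\neg e \wedge \neg y$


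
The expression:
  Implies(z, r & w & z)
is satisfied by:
  {r: True, w: True, z: False}
  {r: True, w: False, z: False}
  {w: True, r: False, z: False}
  {r: False, w: False, z: False}
  {r: True, z: True, w: True}


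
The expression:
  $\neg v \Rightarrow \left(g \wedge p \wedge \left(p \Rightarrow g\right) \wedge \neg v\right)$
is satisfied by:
  {v: True, g: True, p: True}
  {v: True, g: True, p: False}
  {v: True, p: True, g: False}
  {v: True, p: False, g: False}
  {g: True, p: True, v: False}


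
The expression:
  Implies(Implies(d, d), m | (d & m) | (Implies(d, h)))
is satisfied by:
  {m: True, h: True, d: False}
  {m: True, h: False, d: False}
  {h: True, m: False, d: False}
  {m: False, h: False, d: False}
  {d: True, m: True, h: True}
  {d: True, m: True, h: False}
  {d: True, h: True, m: False}


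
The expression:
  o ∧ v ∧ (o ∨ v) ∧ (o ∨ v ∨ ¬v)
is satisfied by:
  {o: True, v: True}


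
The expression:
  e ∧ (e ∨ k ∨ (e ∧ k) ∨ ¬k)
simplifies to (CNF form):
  e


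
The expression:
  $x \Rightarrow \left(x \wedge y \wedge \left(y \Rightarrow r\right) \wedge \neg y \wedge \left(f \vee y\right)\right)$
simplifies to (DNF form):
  $\neg x$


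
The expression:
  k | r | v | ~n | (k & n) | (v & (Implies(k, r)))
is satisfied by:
  {r: True, k: True, v: True, n: False}
  {r: True, k: True, v: False, n: False}
  {r: True, v: True, k: False, n: False}
  {r: True, v: False, k: False, n: False}
  {k: True, v: True, r: False, n: False}
  {k: True, r: False, v: False, n: False}
  {k: False, v: True, r: False, n: False}
  {k: False, r: False, v: False, n: False}
  {r: True, n: True, k: True, v: True}
  {r: True, n: True, k: True, v: False}
  {r: True, n: True, v: True, k: False}
  {r: True, n: True, v: False, k: False}
  {n: True, k: True, v: True, r: False}
  {n: True, k: True, v: False, r: False}
  {n: True, v: True, k: False, r: False}


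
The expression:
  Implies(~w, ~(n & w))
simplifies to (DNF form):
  True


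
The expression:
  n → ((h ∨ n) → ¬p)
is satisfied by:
  {p: False, n: False}
  {n: True, p: False}
  {p: True, n: False}


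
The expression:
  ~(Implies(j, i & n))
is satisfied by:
  {j: True, n: False, i: False}
  {j: True, i: True, n: False}
  {j: True, n: True, i: False}


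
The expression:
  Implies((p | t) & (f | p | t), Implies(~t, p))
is always true.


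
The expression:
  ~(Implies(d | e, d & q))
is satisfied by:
  {e: True, d: False, q: False}
  {q: True, e: True, d: False}
  {e: True, d: True, q: False}
  {d: True, q: False, e: False}


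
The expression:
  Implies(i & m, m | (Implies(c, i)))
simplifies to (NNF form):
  True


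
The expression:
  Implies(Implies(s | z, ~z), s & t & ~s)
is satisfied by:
  {z: True}


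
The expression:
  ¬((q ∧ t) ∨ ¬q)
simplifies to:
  q ∧ ¬t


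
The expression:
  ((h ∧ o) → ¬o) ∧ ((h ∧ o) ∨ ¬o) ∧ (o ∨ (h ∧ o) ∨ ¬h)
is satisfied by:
  {o: False, h: False}


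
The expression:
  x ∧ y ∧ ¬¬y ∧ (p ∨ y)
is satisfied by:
  {x: True, y: True}


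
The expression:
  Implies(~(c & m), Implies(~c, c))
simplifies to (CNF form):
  c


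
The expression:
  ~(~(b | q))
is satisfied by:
  {b: True, q: True}
  {b: True, q: False}
  {q: True, b: False}


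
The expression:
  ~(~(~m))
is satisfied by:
  {m: False}


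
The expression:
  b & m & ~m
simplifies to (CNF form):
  False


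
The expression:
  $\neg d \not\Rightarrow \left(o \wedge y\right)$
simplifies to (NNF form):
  $\neg d \wedge \left(\neg o \vee \neg y\right)$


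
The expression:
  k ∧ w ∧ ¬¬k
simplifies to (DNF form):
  k ∧ w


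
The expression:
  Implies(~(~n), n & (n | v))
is always true.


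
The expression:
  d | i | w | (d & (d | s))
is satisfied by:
  {i: True, d: True, w: True}
  {i: True, d: True, w: False}
  {i: True, w: True, d: False}
  {i: True, w: False, d: False}
  {d: True, w: True, i: False}
  {d: True, w: False, i: False}
  {w: True, d: False, i: False}


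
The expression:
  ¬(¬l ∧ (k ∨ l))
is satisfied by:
  {l: True, k: False}
  {k: False, l: False}
  {k: True, l: True}


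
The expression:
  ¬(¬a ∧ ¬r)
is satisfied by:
  {r: True, a: True}
  {r: True, a: False}
  {a: True, r: False}


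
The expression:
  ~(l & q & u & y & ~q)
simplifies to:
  True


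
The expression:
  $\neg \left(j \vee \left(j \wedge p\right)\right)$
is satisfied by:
  {j: False}


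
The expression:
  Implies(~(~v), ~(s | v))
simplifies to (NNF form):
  ~v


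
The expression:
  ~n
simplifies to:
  ~n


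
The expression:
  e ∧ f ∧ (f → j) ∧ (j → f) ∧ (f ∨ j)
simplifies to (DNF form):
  e ∧ f ∧ j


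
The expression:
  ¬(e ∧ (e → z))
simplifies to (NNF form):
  ¬e ∨ ¬z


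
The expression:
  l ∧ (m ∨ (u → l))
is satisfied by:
  {l: True}


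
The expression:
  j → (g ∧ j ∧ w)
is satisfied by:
  {w: True, g: True, j: False}
  {w: True, g: False, j: False}
  {g: True, w: False, j: False}
  {w: False, g: False, j: False}
  {j: True, w: True, g: True}


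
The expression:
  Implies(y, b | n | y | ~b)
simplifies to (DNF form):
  True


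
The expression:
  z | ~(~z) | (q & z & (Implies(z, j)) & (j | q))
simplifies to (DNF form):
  z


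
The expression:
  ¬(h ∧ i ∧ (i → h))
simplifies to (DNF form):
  ¬h ∨ ¬i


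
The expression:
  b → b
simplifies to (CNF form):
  True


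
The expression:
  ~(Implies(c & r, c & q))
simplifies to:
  c & r & ~q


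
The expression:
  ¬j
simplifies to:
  ¬j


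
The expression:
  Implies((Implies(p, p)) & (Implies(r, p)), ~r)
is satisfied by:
  {p: False, r: False}
  {r: True, p: False}
  {p: True, r: False}
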